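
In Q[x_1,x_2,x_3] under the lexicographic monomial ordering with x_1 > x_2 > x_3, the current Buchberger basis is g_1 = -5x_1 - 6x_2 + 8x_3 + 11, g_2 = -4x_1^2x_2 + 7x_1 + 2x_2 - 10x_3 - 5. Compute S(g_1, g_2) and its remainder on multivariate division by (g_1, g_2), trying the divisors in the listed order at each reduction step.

lcm(LM(g_1), LM(g_2)) = x_1^2x_2.
S = (lcm/LT(g_1))·g_1 − (lcm/LT(g_2))·g_2 = 6/5x_1x_2^2 - 8/5x_1x_2x_3 - 11/5x_1x_2 + 7/4x_1 + 1/2x_2 - 5/2x_3 - 5/4.
Reduce S modulo (g_1, g_2) in that order:
  leading term x_1x_2^2: subtract (-6/25x_2^2)·g_1 from 6/5x_1x_2^2 - 8/5x_1x_2x_3 - 11/5x_1x_2 + 7/4x_1 + 1/2x_2 - 5/2x_3 - 5/4 → -8/5x_1x_2x_3 - 11/5x_1x_2 + 7/4x_1 - 36/25x_2^3 + 48/25x_2^2x_3 + 66/25x_2^2 + 1/2x_2 - 5/2x_3 - 5/4
  leading term x_1x_2x_3: subtract (8/25x_2x_3)·g_1 from -8/5x_1x_2x_3 - 11/5x_1x_2 + 7/4x_1 - 36/25x_2^3 + 48/25x_2^2x_3 + 66/25x_2^2 + 1/2x_2 - 5/2x_3 - 5/4 → -11/5x_1x_2 + 7/4x_1 - 36/25x_2^3 + 96/25x_2^2x_3 + 66/25x_2^2 - 64/25x_2x_3^2 - 88/25x_2x_3 + 1/2x_2 - 5/2x_3 - 5/4
  leading term x_1x_2: subtract (11/25x_2)·g_1 from -11/5x_1x_2 + 7/4x_1 - 36/25x_2^3 + 96/25x_2^2x_3 + 66/25x_2^2 - 64/25x_2x_3^2 - 88/25x_2x_3 + 1/2x_2 - 5/2x_3 - 5/4 → 7/4x_1 - 36/25x_2^3 + 96/25x_2^2x_3 + 132/25x_2^2 - 64/25x_2x_3^2 - 176/25x_2x_3 - 217/50x_2 - 5/2x_3 - 5/4
  leading term x_1: subtract (-7/20)·g_1 from 7/4x_1 - 36/25x_2^3 + 96/25x_2^2x_3 + 132/25x_2^2 - 64/25x_2x_3^2 - 176/25x_2x_3 - 217/50x_2 - 5/2x_3 - 5/4 → -36/25x_2^3 + 96/25x_2^2x_3 + 132/25x_2^2 - 64/25x_2x_3^2 - 176/25x_2x_3 - 161/25x_2 + 3/10x_3 + 13/5
  leading term x_2^3: no divisor's leading term divides it; move -36/25x_2^3 to the remainder.
  leading term x_2^2x_3: no divisor's leading term divides it; move 96/25x_2^2x_3 to the remainder.
  leading term x_2^2: no divisor's leading term divides it; move 132/25x_2^2 to the remainder.
  leading term x_2x_3^2: no divisor's leading term divides it; move -64/25x_2x_3^2 to the remainder.
  leading term x_2x_3: no divisor's leading term divides it; move -176/25x_2x_3 to the remainder.
  leading term x_2: no divisor's leading term divides it; move -161/25x_2 to the remainder.
  leading term x_3: no divisor's leading term divides it; move 3/10x_3 to the remainder.
  leading term 1: no divisor's leading term divides it; move 13/5 to the remainder.
The remainder -36/25x_2^3 + 96/25x_2^2x_3 + 132/25x_2^2 - 64/25x_2x_3^2 - 176/25x_2x_3 - 161/25x_2 + 3/10x_3 + 13/5 is nonzero, so it would be added as the next basis element.

S(g_1, g_2) = 6/5x_1x_2^2 - 8/5x_1x_2x_3 - 11/5x_1x_2 + 7/4x_1 + 1/2x_2 - 5/2x_3 - 5/4; remainder on division = -36/25x_2^3 + 96/25x_2^2x_3 + 132/25x_2^2 - 64/25x_2x_3^2 - 176/25x_2x_3 - 161/25x_2 + 3/10x_3 + 13/5.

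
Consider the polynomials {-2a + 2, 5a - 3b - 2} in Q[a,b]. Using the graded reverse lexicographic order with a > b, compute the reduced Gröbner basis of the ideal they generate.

G = {a - 1, b - 1}

f_1 = -2a + 2, LT = a.
f_2 = 5a - 3b - 2, LT = a.

S(f_1,f_2): lcm = a. S = 3/5b - 3/5.
  leading term b: no divisor's leading term divides it; move 3/5b to the remainder.
  leading term 1: no divisor's leading term divides it; move -3/5 to the remainder.
  remainder 3/5b - 3/5 ≠ 0; add g_3 = 3/5b - 3/5 to the basis.

The other S-polynomials (S(f_1,g_3), S(f_2,g_3)) all reduce to 0 modulo the current basis, so we have a Gröbner basis.
Inter-reduce: drop elements whose leading term is divisible by another's, tail-reduce, and make monic.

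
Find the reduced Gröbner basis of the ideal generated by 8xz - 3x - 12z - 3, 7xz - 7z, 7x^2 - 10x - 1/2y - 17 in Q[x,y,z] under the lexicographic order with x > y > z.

Buchberger's algorithm terminates because the ascending chain of leading-term ideals stabilizes.

f_1 = 8xz - 3x - 12z - 3, LT = xz.
f_2 = 7xz - 7z, LT = xz.
f_3 = 7x^2 - 10x - 1/2y - 17, LT = x^2.

S(f_1,f_2): lcm = xz. S = -3/8x - 1/2z - 3/8.
  leading term x: no divisor's leading term divides it; move -3/8x to the remainder.
  leading term z: no divisor's leading term divides it; move -1/2z to the remainder.
  leading term 1: no divisor's leading term divides it; move -3/8 to the remainder.
  remainder -3/8x - 1/2z - 3/8 ≠ 0; add g_4 = -3/8x - 1/2z - 3/8 to the basis.

S(f_1,f_3): lcm = x^2z. S = -3/8x^2 - 1/14xz - 3/8x + 1/14yz + 17/7z.
  leading term x^2: subtract (-3/56)·f_3 from -3/8x^2 - 1/14xz - 3/8x + 1/14yz + 17/7z → -1/14xz - 51/56x + 1/14yz - 3/112y + 17/7z - 51/56
  leading term xz: subtract (-1/112)·f_1 from -1/14xz - 51/56x + 1/14yz - 3/112y + 17/7z - 51/56 → -15/16x + 1/14yz - 3/112y + 65/28z - 15/16
  leading term x: subtract (5/2)·g_4 from -15/16x + 1/14yz - 3/112y + 65/28z - 15/16 → 1/14yz - 3/112y + 25/7z
  leading term yz: no divisor's leading term divides it; move 1/14yz to the remainder.
  leading term y: no divisor's leading term divides it; move -3/112y to the remainder.
  leading term z: no divisor's leading term divides it; move 25/7z to the remainder.
  remainder 1/14yz - 3/112y + 25/7z ≠ 0; add g_5 = 1/14yz - 3/112y + 25/7z to the basis.

S(f_2,f_3): lcm = x^2z. S = 3/7xz + 1/14yz + 17/7z.
  leading term xz: subtract (3/56)·f_1 from 3/7xz + 1/14yz + 17/7z → 9/56x + 1/14yz + 43/14z + 9/56
  leading term x: subtract (-3/7)·g_4 from 9/56x + 1/14yz + 43/14z + 9/56 → 1/14yz + 20/7z
  leading term yz: subtract (1)·g_5 from 1/14yz + 20/7z → 3/112y - 5/7z
  leading term y: no divisor's leading term divides it; move 3/112y to the remainder.
  leading term z: no divisor's leading term divides it; move -5/7z to the remainder.
  remainder 3/112y - 5/7z ≠ 0; add g_6 = 3/112y - 5/7z to the basis.

S(f_1,g_4): lcm = xz. S = -3/8x - 4/3z^2 - 5/2z - 3/8.
  leading term x: subtract (1)·g_4 from -3/8x - 4/3z^2 - 5/2z - 3/8 → -4/3z^2 - 2z
  leading term z^2: no divisor's leading term divides it; move -4/3z^2 to the remainder.
  leading term z: no divisor's leading term divides it; move -2z to the remainder.
  remainder -4/3z^2 - 2z ≠ 0; add g_7 = -4/3z^2 - 2z to the basis.

The other S-polynomials (S(f_2,g_4), S(f_3,g_4), S(f_1,g_5), S(f_2,g_5), S(f_3,g_5), S(g_4,g_5), S(f_1,g_6), S(f_2,g_6), S(f_3,g_6), S(g_4,g_6), S(g_5,g_6), S(f_1,g_7), S(f_2,g_7), S(f_3,g_7), S(g_4,g_7), S(g_5,g_7), S(g_6,g_7)) all reduce to 0 modulo the current basis, so we have a Gröbner basis.
Inter-reduce: drop elements whose leading term is divisible by another's, tail-reduce, and make monic.

G = {x + 4/3z + 1, y - 80/3z, z^2 + 3/2z}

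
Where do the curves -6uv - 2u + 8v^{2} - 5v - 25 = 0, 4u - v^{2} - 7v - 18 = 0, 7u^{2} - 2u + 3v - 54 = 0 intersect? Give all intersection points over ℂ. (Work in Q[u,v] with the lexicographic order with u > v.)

{(3, -1)}

Compute a lex Gröbner basis by Buchberger's algorithm.
f_1 = -6uv - 2u + 8v^{2} - 5v - 25, LT = uv.
f_2 = 4u - v^{2} - 7v - 18, LT = u.
f_3 = 7u^{2} - 2u + 3v - 54, LT = u^{2}.

S(f_1,f_2): lcm = uv. S = \tfrac{1}{3}u + \tfrac{1}{4}v^{3} + \tfrac{5}{12}v^{2} + \tfrac{16}{3}v + \tfrac{25}{6}.
  reduce S modulo (f_1, f_2, f_3):
  remainder \tfrac{1}{4}v^{3} + \tfrac{1}{2}v^{2} + \tfrac{71}{12}v + \tfrac{17}{3} ≠ 0; add h_4 = \tfrac{1}{4}v^{3} + \tfrac{1}{2}v^{2} + \tfrac{71}{12}v + \tfrac{17}{3} to the basis.

S(f_1,f_3): lcm = u^{2}v. S = \tfrac{1}{3}u^{2} - \tfrac{4}{3}uv^{2} + \tfrac{47}{42}uv + \tfrac{25}{6}u - \tfrac{3}{7}v^{2} + \tfrac{54}{7}v.
  reduce S modulo (f_1, f_2, f_3, h_4):
  remainder \tfrac{673}{84}v^{2} + \tfrac{14939}{252}v + \tfrac{3230}{63} ≠ 0; add h_5 = \tfrac{673}{84}v^{2} + \tfrac{14939}{252}v + \tfrac{3230}{63} to the basis.

S(f_2,f_3): lcm = u^{2}. S = -\tfrac{1}{4}uv^{2} - \tfrac{7}{4}uv - \tfrac{59}{14}u - \tfrac{3}{7}v + \tfrac{54}{7}.
  reduce S modulo (f_1, f_2, f_3, h_4, h_5):
  remainder \tfrac{3429977}{169596}v + \tfrac{3429977}{169596} ≠ 0; add h_6 = \tfrac{3429977}{169596}v + \tfrac{3429977}{169596} to the basis.

The other S-polynomials (S(f_1,h_4), S(f_2,h_4), S(f_3,h_4), S(f_1,h_5), S(f_2,h_5), S(f_3,h_5), S(h_4,h_5), S(f_1,h_6), S(f_2,h_6), S(f_3,h_6), S(h_4,h_6), S(h_5,h_6)) all reduce to 0 modulo the current basis, so we have a Gröbner basis.
Inter-reduce: drop elements whose leading term is divisible by another's, tail-reduce, and make monic.
Reduced Gröbner basis: {u - 3, v + 1}.

A lex Gröbner basis eliminates variables successively. Here v + 1 depends only on v, with roots {-1}; lifting each root through the earlier basis elements recovers the full solutions.
  v = -1: the earlier basis element becomes u - 3 = 0, giving u = 3 — point (3, -1).
Zero-dimensionality of the ideal guarantees finitely many solutions over ℂ.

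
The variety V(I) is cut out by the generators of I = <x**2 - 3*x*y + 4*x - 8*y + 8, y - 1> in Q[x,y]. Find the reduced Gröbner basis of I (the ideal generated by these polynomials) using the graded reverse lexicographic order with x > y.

G = {x**2 + x, y - 1}

f_1 = x**2 - 3*x*y + 4*x - 8*y + 8, LT = x**2.
f_2 = y - 1, LT = y.

The S-polynomials (S(f_1,f_2)) all reduce to 0 modulo the current basis, so we have a Gröbner basis.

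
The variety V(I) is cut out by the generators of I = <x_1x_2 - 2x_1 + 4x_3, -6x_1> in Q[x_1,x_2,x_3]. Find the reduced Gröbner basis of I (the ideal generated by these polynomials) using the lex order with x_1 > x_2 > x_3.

f_1 = x_1x_2 - 2x_1 + 4x_3, LT = x_1x_2.
f_2 = -6x_1, LT = x_1.

S(f_1,f_2): lcm = x_1x_2. S = -2x_1 + 4x_3.
  leading term x_1: subtract (1/3)·f_2 from -2x_1 + 4x_3 → 4x_3
  leading term x_3: no divisor's leading term divides it; move 4x_3 to the remainder.
  remainder 4x_3 ≠ 0; add g_3 = 4x_3 to the basis.

S(f_1,g_3): leading monomials are coprime, so the S-polynomial reduces to 0 (Buchberger's first criterion).
S(f_2,g_3): leading monomials are coprime, so the S-polynomial reduces to 0 (Buchberger's first criterion).
Every S-polynomial of the final basis reduces to 0, so we have a Gröbner basis.
Inter-reduce: drop elements whose leading term is divisible by another's, tail-reduce, and make monic.

G = {x_1, x_3}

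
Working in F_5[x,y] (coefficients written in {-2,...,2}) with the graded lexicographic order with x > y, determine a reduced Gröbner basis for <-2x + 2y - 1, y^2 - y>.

G = {y^2 - y, x - y - 2}

f_1 = -2x + 2y - 1, LT = x.
f_2 = y^2 - y, LT = y^2.

The S-polynomials (S(f_1,f_2)) all reduce to 0 modulo the current basis, so we have a Gröbner basis.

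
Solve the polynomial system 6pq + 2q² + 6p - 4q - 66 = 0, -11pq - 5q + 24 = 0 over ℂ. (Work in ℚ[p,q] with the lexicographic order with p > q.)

{(-1, -4), (49/11 + 2*sqrt(641)/11, 81/22 - 3*sqrt(641)/22), (49/11 - 2*sqrt(641)/11, 3*sqrt(641)/22 + 81/22)}

Compute a lex Gröbner basis by Buchberger's algorithm.
f_1 = 6pq + 6p + 2q² - 4q - 66, LT = pq.
f_2 = -11pq - 5q + 24, LT = pq.

S(f_1,f_2): lcm = pq. S = p + ⅓q² - 37/33q - 97/11.
  reduce S modulo (f_1, f_2):
  remainder p + ⅓q² - 37/33q - 97/11 ≠ 0; add h_3 = p + ⅓q² - 37/33q - 97/11 to the basis.

S(f_1,h_3): lcm = pq. S = p - ⅓q³ + 16/11q² + 269/33q - 11.
  reduce S modulo (f_1, f_2, h_3):
  remainder -⅓q³ + 37/33q² + 102/11q - 24/11 ≠ 0; add h_4 = -⅓q³ + 37/33q² + 102/11q - 24/11 to the basis.

The other S-polynomials (S(f_2,h_3), S(f_1,h_4), S(f_2,h_4), S(h_3,h_4)) all reduce to 0 modulo the current basis, so we have a Gröbner basis.
Inter-reduce: drop elements whose leading term is divisible by another's, tail-reduce, and make monic.
Reduced Gröbner basis: {p + ⅓q² - 37/33q - 97/11, q³ - 37/11q² - 306/11q + 72/11}.

Elimination: the polynomial q³ - 37/11q² - 306/11q + 72/11 lies in the elimination ideal for q, so q ∈ {-4, 81/22 - 3*sqrt(641)/22, 3*sqrt(641)/22 + 81/22}. For each such q, the remaining basis elements (now univariate) give the rest of the solution.
  q = -4: the earlier basis element becomes p + 1 = 0, giving p = -1 — point (-1, -4).
  q = 81/22 - 3*sqrt(641)/22: the earlier basis element becomes p - 2*sqrt(641)/11 - 49/11 = 0, giving p = 49/11 + 2*sqrt(641)/11 — point (49/11 + 2*sqrt(641)/11, 81/22 - 3*sqrt(641)/22).
  q = 3*sqrt(641)/22 + 81/22: the earlier basis element becomes p - 49/11 + 2*sqrt(641)/11 = 0, giving p = 49/11 - 2*sqrt(641)/11 — point (49/11 - 2*sqrt(641)/11, 3*sqrt(641)/22 + 81/22).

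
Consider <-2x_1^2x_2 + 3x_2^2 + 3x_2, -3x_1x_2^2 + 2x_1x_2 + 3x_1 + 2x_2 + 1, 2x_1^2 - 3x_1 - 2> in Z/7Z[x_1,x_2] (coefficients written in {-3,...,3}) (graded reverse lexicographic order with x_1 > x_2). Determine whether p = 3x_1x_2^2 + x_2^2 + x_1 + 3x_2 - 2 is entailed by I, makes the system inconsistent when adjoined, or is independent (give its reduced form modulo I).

3x_1x_2^2 + x_2^2 + x_1 + 3x_2 - 2 lies in I (it reduces to 0).

First compute the reduced Gröbner basis of I by Buchberger's algorithm.
f_1 = -2x_1^2x_2 + 3x_2^2 + 3x_2, LT = x_1^2x_2.
f_2 = -3x_1x_2^2 + 2x_1x_2 + 3x_1 + 2x_2 + 1, LT = x_1x_2^2.
f_3 = 2x_1^2 - 3x_1 - 2, LT = x_1^2.

S(f_1,f_2): lcm = x_1^2x_2^2. S = 3x_1^2x_2 + 2x_2^3 + x_1^2 + 3x_1x_2 + 2x_2^2 - 2x_1.
  reduce S modulo (f_1, f_2, f_3):
  remainder 2x_2^3 + 3x_1x_2 + 3x_2^2 + 3x_1 + x_2 + 1 ≠ 0; add h_4 = 2x_2^3 + 3x_1x_2 + 3x_2^2 + 3x_1 + x_2 + 1 to the basis.

S(f_1,f_3): lcm = x_1^2x_2. S = -2x_1x_2 + 2x_2^2 + 3x_2.
  reduce S modulo (f_1, f_2, f_3, h_4):
  remainder -2x_1x_2 + 2x_2^2 + 3x_2 ≠ 0; add h_5 = -2x_1x_2 + 2x_2^2 + 3x_2 to the basis.

S(f_2,f_3): lcm = x_1^2x_2^2. S = -3x_1^2x_2 - 2x_1x_2^2 - x_1^2 - 3x_1x_2 + x_2^2 + 2x_1.
  reduce S modulo (f_1, f_2, f_3, h_4, h_5):
  remainder -2x_2^2 + 2x_1 - 3x_2 + 3 ≠ 0; add h_6 = -2x_2^2 + 2x_1 - 3x_2 + 3 to the basis.

S(f_1,h_4): lcm = x_1^2x_2^3. S = 2x_1^3x_2 + 2x_1^2x_2^2 + 2x_2^4 + 2x_1^3 + 3x_1^2x_2 + 2x_2^3 + 3x_1^2.
  reduce S modulo (f_1, f_2, f_3, h_4, h_5, h_6):
  remainder -2x_1 - x_2 - 3 ≠ 0; add h_7 = -2x_1 - x_2 - 3 to the basis.

The other S-polynomials (S(f_2,h_4), S(f_3,h_4), S(f_1,h_5), S(f_2,h_5), S(f_3,h_5), S(h_4,h_5), S(f_1,h_6), S(f_2,h_6), S(f_3,h_6), S(h_4,h_6), S(h_5,h_6), S(f_1,h_7), S(f_2,h_7), S(f_3,h_7), S(h_4,h_7), S(h_5,h_7), S(h_6,h_7)) all reduce to 0 modulo the current basis, so we have a Gröbner basis.
Inter-reduce: drop elements whose leading term is divisible by another's, tail-reduce, and make monic.
Reduced Gröbner basis: {x_2^2 + 2x_2, x_1 - 3x_2 - 2}.
Label its elements g_1 = x_2^2 + 2x_2, g_2 = x_1 - 3x_2 - 2.

Reduce p = 3x_1x_2^2 + x_2^2 + x_1 + 3x_2 - 2 modulo G:
  leading term x_1x_2^2: subtract (3x_1)·g_1 from 3x_1x_2^2 + x_2^2 + x_1 + 3x_2 - 2 → x_1x_2 + x_2^2 + x_1 + 3x_2 - 2
  leading term x_1x_2: subtract (x_2)·g_2 from x_1x_2 + x_2^2 + x_1 + 3x_2 - 2 → -3x_2^2 + x_1 - 2x_2 - 2
  leading term x_2^2: subtract (-3)·g_1 from -3x_2^2 + x_1 - 2x_2 - 2 → x_1 - 3x_2 - 2
  leading term x_1: subtract (1)·g_2 from x_1 - 3x_2 - 2 → 0
  normal form = 0.
Since the normal form is 0, p ∈ I.

The remainder on division by a Gröbner basis is unique — it is the normal form.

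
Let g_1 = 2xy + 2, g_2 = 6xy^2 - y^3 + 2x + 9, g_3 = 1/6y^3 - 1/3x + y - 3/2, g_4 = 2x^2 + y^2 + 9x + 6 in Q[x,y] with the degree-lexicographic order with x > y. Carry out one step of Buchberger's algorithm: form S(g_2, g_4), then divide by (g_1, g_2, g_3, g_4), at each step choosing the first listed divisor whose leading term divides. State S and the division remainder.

S(g_2, g_4) = -1/6xy^3 - 1/2y^4 - 9/2xy^2 + 1/3x^2 - 3y^2 + 3/2x; remainder on division = 0.

lcm(LM(g_2), LM(g_4)) = x^2y^2.
S = (lcm/LT(g_2))·g_2 − (lcm/LT(g_4))·g_4 = -1/6xy^3 - 1/2y^4 - 9/2xy^2 + 1/3x^2 - 3y^2 + 3/2x.
Reduce S modulo (g_1, g_2, g_3, g_4) in that order:
  leading term xy^3: subtract (-1/12y^2)·g_1 from -1/6xy^3 - 1/2y^4 - 9/2xy^2 + 1/3x^2 - 3y^2 + 3/2x → -1/2y^4 - 9/2xy^2 + 1/3x^2 - 17/6y^2 + 3/2x
  leading term y^4: subtract (-3y)·g_3 from -1/2y^4 - 9/2xy^2 + 1/3x^2 - 17/6y^2 + 3/2x → -9/2xy^2 + 1/3x^2 - xy + 1/6y^2 + 3/2x - 9/2y
  leading term xy^2: subtract (-9/4y)·g_1 from -9/2xy^2 + 1/3x^2 - xy + 1/6y^2 + 3/2x - 9/2y → 1/3x^2 - xy + 1/6y^2 + 3/2x
  leading term x^2: subtract (1/6)·g_4 from 1/3x^2 - xy + 1/6y^2 + 3/2x → -xy - 1
  leading term xy: subtract (-1/2)·g_1 from -xy - 1 → 0
The remainder is 0, so this S-polynomial contributes no new basis element.
This is the inner loop of Buchberger's algorithm — each nonzero remainder becomes a new basis element.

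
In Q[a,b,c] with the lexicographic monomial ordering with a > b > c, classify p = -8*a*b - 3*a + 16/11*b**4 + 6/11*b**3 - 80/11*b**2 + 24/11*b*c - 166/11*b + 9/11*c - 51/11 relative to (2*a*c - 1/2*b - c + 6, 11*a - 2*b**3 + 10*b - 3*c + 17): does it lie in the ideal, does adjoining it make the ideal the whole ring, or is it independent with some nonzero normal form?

-8*a*b - 3*a + 16/11*b**4 + 6/11*b**3 - 80/11*b**2 + 24/11*b*c - 166/11*b + 9/11*c - 51/11 lies in I (it reduces to 0).

First compute the reduced Gröbner basis of I by Buchberger's algorithm.
f_1 = 2*a*c - 1/2*b - c + 6, LT = a*c.
f_2 = 11*a - 2*b**3 + 10*b - 3*c + 17, LT = a.

S(f_1,f_2): lcm = a*c. S = 2/11*b**3*c - 10/11*b*c - 1/4*b + 3/11*c**2 - 45/22*c + 3.
  leading term b**3*c: no divisor's leading term divides it; move 2/11*b**3*c to the remainder.
  leading term b*c: no divisor's leading term divides it; move -10/11*b*c to the remainder.
  leading term b: no divisor's leading term divides it; move -1/4*b to the remainder.
  leading term c**2: no divisor's leading term divides it; move 3/11*c**2 to the remainder.
  leading term c: no divisor's leading term divides it; move -45/22*c to the remainder.
  leading term 1: no divisor's leading term divides it; move 3 to the remainder.
  remainder 2/11*b**3*c - 10/11*b*c - 1/4*b + 3/11*c**2 - 45/22*c + 3 ≠ 0; add h_3 = 2/11*b**3*c - 10/11*b*c - 1/4*b + 3/11*c**2 - 45/22*c + 3 to the basis.

The other S-polynomials (S(f_1,h_3), S(f_2,h_3)) all reduce to 0 modulo the current basis, so we have a Gröbner basis.
Inter-reduce: drop elements whose leading term is divisible by another's, tail-reduce, and make monic.
Reduced Gröbner basis: {a - 2/11*b**3 + 10/11*b - 3/11*c + 17/11, b**3*c - 5*b*c - 11/8*b + 3/2*c**2 - 45/4*c + 33/2}.
Label its elements g_1 = a - 2/11*b**3 + 10/11*b - 3/11*c + 17/11, g_2 = b**3*c - 5*b*c - 11/8*b + 3/2*c**2 - 45/4*c + 33/2.

Reduce p = -8*a*b - 3*a + 16/11*b**4 + 6/11*b**3 - 80/11*b**2 + 24/11*b*c - 166/11*b + 9/11*c - 51/11 modulo G:
  leading term a*b: subtract (-8*b)·g_1 from -8*a*b - 3*a + 16/11*b**4 + 6/11*b**3 - 80/11*b**2 + 24/11*b*c - 166/11*b + 9/11*c - 51/11 → -3*a + 6/11*b**3 - 30/11*b + 9/11*c - 51/11
  leading term a: subtract (-3)·g_1 from -3*a + 6/11*b**3 - 30/11*b + 9/11*c - 51/11 → 0
  normal form = 0.
Since the normal form is 0, p ∈ I.

Ideal membership is decidable via reduction modulo a Gröbner basis.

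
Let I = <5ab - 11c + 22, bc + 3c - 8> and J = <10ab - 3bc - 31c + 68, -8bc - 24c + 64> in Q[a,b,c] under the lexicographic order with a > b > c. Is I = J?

Yes, the ideals are equal.

Equality of ideals is decidable: compute both reduced Gröbner bases (unique for the ordering) and check whether they agree.
Buchberger on the first generating set:
f_1 = 5ab - 11c + 22, LT = ab.
f_2 = bc + 3c - 8, LT = bc.

S(f_1,f_2): lcm = abc. S = -3ac + 8a - \tfrac{11}{5}c^{2} + \tfrac{22}{5}c.
  leading term ac: no divisor's leading term divides it; move -3ac to the remainder.
  leading term a: no divisor's leading term divides it; move 8a to the remainder.
  leading term c^{2}: no divisor's leading term divides it; move -\tfrac{11}{5}c^{2} to the remainder.
  leading term c: no divisor's leading term divides it; move \tfrac{22}{5}c to the remainder.
  remainder -3ac + 8a - \tfrac{11}{5}c^{2} + \tfrac{22}{5}c ≠ 0; add g_3 = -3ac + 8a - \tfrac{11}{5}c^{2} + \tfrac{22}{5}c to the basis.

The other S-polynomials (S(f_1,g_3), S(f_2,g_3)) all reduce to 0 modulo the current basis, so we have a Gröbner basis.
Inter-reduce: drop elements whose leading term is divisible by another's, tail-reduce, and make monic.
Reduced Gröbner basis: {ab - \tfrac{11}{5}c + \tfrac{22}{5}, ac - \tfrac{8}{3}a + \tfrac{11}{15}c^{2} - \tfrac{22}{15}c, bc + 3c - 8}.

Buchberger on the second generating set:
h_1 = 10ab - 3bc - 31c + 68, LT = ab.
h_2 = -8bc - 24c + 64, LT = bc.

S(h_1,h_2): lcm = abc. S = -3ac + 8a - \tfrac{3}{10}bc^{2} - \tfrac{31}{10}c^{2} + \tfrac{34}{5}c.
  leading term ac: no divisor's leading term divides it; move -3ac to the remainder.
  leading term a: no divisor's leading term divides it; move 8a to the remainder.
  leading term bc^{2}: subtract (\tfrac{3}{80}c)·h_2 from -\tfrac{3}{10}bc^{2} - \tfrac{31}{10}c^{2} + \tfrac{34}{5}c → -\tfrac{11}{5}c^{2} + \tfrac{22}{5}c
  leading term c^{2}: no divisor's leading term divides it; move -\tfrac{11}{5}c^{2} to the remainder.
  leading term c: no divisor's leading term divides it; move \tfrac{22}{5}c to the remainder.
  remainder -3ac + 8a - \tfrac{11}{5}c^{2} + \tfrac{22}{5}c ≠ 0; add k_3 = -3ac + 8a - \tfrac{11}{5}c^{2} + \tfrac{22}{5}c to the basis.

The other S-polynomials (S(h_1,k_3), S(h_2,k_3)) all reduce to 0 modulo the current basis, so we have a Gröbner basis.
Inter-reduce: drop elements whose leading term is divisible by another's, tail-reduce, and make monic.
Reduced Gröbner basis: {ab - \tfrac{11}{5}c + \tfrac{22}{5}, ac - \tfrac{8}{3}a + \tfrac{11}{15}c^{2} - \tfrac{22}{15}c, bc + 3c - 8}.

Same reduced basis, so the two generating sets span the same ideal.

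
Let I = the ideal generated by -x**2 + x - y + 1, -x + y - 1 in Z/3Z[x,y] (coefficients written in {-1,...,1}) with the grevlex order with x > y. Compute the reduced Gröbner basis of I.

G = {y**2 + y + 1, x - y + 1}

f_1 = -x**2 + x - y + 1, LT = x**2.
f_2 = -x + y - 1, LT = x.

S(f_1,f_2): lcm = x**2. S = x*y + x + y - 1.
  leading term x*y: subtract (-y)·f_2 from x*y + x + y - 1 → y**2 + x - 1
  leading term y**2: no divisor's leading term divides it; move y**2 to the remainder.
  leading term x: subtract (-1)·f_2 from x - 1 → y + 1
  leading term y: no divisor's leading term divides it; move y to the remainder.
  leading term 1: no divisor's leading term divides it; move 1 to the remainder.
  remainder y**2 + y + 1 ≠ 0; add g_3 = y**2 + y + 1 to the basis.

The other S-polynomials (S(f_1,g_3), S(f_2,g_3)) all reduce to 0 modulo the current basis, so we have a Gröbner basis.
Inter-reduce: drop elements whose leading term is divisible by another's, tail-reduce, and make monic.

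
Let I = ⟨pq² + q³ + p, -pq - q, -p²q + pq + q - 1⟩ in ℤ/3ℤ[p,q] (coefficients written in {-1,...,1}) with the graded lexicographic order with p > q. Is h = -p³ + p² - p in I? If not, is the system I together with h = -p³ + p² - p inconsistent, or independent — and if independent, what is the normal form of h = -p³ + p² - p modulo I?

-p³ + p² - p lies in I (it reduces to 0).

First compute the reduced Gröbner basis of I by Buchberger's algorithm.
f_1 = pq² + q³ + p, LT = pq².
f_2 = -pq - q, LT = pq.
f_3 = -p²q + pq + q - 1, LT = p²q.

S(f_1,f_2): lcm = pq². S = q³ - q² + p.
  reduce S modulo (f_1, f_2, f_3):
  remainder q³ - q² + p ≠ 0; add k_4 = q³ - q² + p to the basis.

S(f_1,f_3): lcm = p²q². S = pq³ + pq² + p² + q² - q.
  reduce S modulo (f_1, f_2, f_3, k_4):
  remainder p² - q² + p - q ≠ 0; add k_5 = p² - q² + p - q to the basis.

S(f_2,f_3): lcm = p²q. S = -pq + q - 1.
  reduce S modulo (f_1, f_2, f_3, k_4, k_5):
  remainder -q - 1 ≠ 0; add k_6 = -q - 1 to the basis.

S(f_3,k_4): lcm = p²q³. S = p²q² - pq³ - p³ - q³ + q².
  reduce S modulo (f_1, f_2, f_3, k_4, k_5, k_6):
  remainder -p - 1 ≠ 0; add k_7 = -p - 1 to the basis.

The other S-polynomials (S(f_1,k_4), S(f_2,k_4), S(f_1,k_5), S(f_2,k_5), S(f_3,k_5), S(k_4,k_5), S(f_1,k_6), S(f_2,k_6), S(f_3,k_6), S(k_4,k_6), S(k_5,k_6), S(f_1,k_7), S(f_2,k_7), S(f_3,k_7), S(k_4,k_7), S(k_5,k_7), S(k_6,k_7)) all reduce to 0 modulo the current basis, so we have a Gröbner basis.
Inter-reduce: drop elements whose leading term is divisible by another's, tail-reduce, and make monic.
Reduced Gröbner basis: {p + 1, q + 1}.
Label its elements g_1 = p + 1, g_2 = q + 1.

Reduce h = -p³ + p² - p modulo G:
  leading term p³: subtract (-p²)·g_1 from -p³ + p² - p → -p² - p
  leading term p²: subtract (-p)·g_1 from -p² - p → 0
  normal form = 0.
Since the normal form is 0, h ∈ I.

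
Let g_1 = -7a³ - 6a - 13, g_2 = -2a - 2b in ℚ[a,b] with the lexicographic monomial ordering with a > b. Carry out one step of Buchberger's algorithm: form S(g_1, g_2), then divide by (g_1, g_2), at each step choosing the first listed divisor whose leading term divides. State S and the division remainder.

lcm(LM(g_1), LM(g_2)) = a³.
S = (lcm/LT(g_1))·g_1 − (lcm/LT(g_2))·g_2 = -a²b + 6/7a + 13/7.
Reduce S modulo (g_1, g_2) in that order:
  leading term a²b: subtract (½ab)·g_2 from -a²b + 6/7a + 13/7 → ab² + 6/7a + 13/7
  leading term ab²: subtract (-½b²)·g_2 from ab² + 6/7a + 13/7 → 6/7a - b³ + 13/7
  leading term a: subtract (-3/7)·g_2 from 6/7a - b³ + 13/7 → -b³ - 6/7b + 13/7
  leading term b³: no divisor's leading term divides it; move -b³ to the remainder.
  leading term b: no divisor's leading term divides it; move -6/7b to the remainder.
  leading term 1: no divisor's leading term divides it; move 13/7 to the remainder.
The remainder -b³ - 6/7b + 13/7 is nonzero, so it would be added as the next basis element.
This is the inner loop of Buchberger's algorithm — each nonzero remainder becomes a new basis element.

S(g_1, g_2) = -a²b + 6/7a + 13/7; remainder on division = -b³ - 6/7b + 13/7.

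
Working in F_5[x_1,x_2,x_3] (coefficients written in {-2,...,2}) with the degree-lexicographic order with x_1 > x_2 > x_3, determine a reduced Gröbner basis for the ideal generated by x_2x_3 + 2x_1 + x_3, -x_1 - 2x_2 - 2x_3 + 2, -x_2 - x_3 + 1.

G = {x_3^2 - 2x_3, x_1, x_2 + x_3 - 1}

f_1 = x_2x_3 + 2x_1 + x_3, LT = x_2x_3.
f_2 = -x_1 - 2x_2 - 2x_3 + 2, LT = x_1.
f_3 = -x_2 - x_3 + 1, LT = x_2.

S(f_1,f_3): lcm = x_2x_3. S = -x_3^2 + 2x_1 + 2x_3.
  reduce S modulo (f_1, f_2, f_3):
  remainder -x_3^2 + 2x_3 ≠ 0; add g_4 = -x_3^2 + 2x_3 to the basis.

The other S-polynomials (S(f_1,f_2), S(f_2,f_3), S(f_1,g_4), S(f_2,g_4), S(f_3,g_4)) all reduce to 0 modulo the current basis, so we have a Gröbner basis.
Inter-reduce: drop elements whose leading term is divisible by another's, tail-reduce, and make monic.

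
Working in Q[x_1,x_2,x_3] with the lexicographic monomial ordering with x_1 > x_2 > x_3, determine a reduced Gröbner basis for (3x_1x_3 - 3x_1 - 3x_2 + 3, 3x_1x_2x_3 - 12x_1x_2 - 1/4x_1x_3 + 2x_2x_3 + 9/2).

G = {x_1x_2 + 1/36x_1 - 1/3x_2^2 - 2/9x_2x_3 + 13/36x_2 - 19/36, x_1x_3 - x_1 - x_2 + 1, x_2^2x_3 - 4x_2^2 + 2/3x_2x_3^2 - 7/4x_2x_3 + 4x_2 + 19/12x_3 - 3/2}

f_1 = 3x_1x_3 - 3x_1 - 3x_2 + 3, LT = x_1x_3.
f_2 = 3x_1x_2x_3 - 12x_1x_2 - 1/4x_1x_3 + 2x_2x_3 + 9/2, LT = x_1x_2x_3.

S(f_1,f_2): lcm = x_1x_2x_3. S = 3x_1x_2 + 1/12x_1x_3 - x_2^2 - 2/3x_2x_3 + x_2 - 3/2.
  reduce S modulo (f_1, f_2):
  remainder 3x_1x_2 + 1/12x_1 - x_2^2 - 2/3x_2x_3 + 13/12x_2 - 19/12 ≠ 0; add g_3 = 3x_1x_2 + 1/12x_1 - x_2^2 - 2/3x_2x_3 + 13/12x_2 - 19/12 to the basis.

S(f_1,g_3): lcm = x_1x_2x_3. S = -x_1x_2 - 1/36x_1x_3 + 1/3x_2^2x_3 - x_2^2 + 2/9x_2x_3^2 - 13/36x_2x_3 + x_2 + 19/36x_3.
  reduce S modulo (f_1, f_2, g_3):
  remainder 1/3x_2^2x_3 - 4/3x_2^2 + 2/9x_2x_3^2 - 7/12x_2x_3 + 4/3x_2 + 19/36x_3 - 1/2 ≠ 0; add g_4 = 1/3x_2^2x_3 - 4/3x_2^2 + 2/9x_2x_3^2 - 7/12x_2x_3 + 4/3x_2 + 19/36x_3 - 1/2 to the basis.

The other S-polynomials (S(f_2,g_3), S(f_1,g_4), S(f_2,g_4), S(g_3,g_4)) all reduce to 0 modulo the current basis, so we have a Gröbner basis.
Inter-reduce: drop elements whose leading term is divisible by another's, tail-reduce, and make monic.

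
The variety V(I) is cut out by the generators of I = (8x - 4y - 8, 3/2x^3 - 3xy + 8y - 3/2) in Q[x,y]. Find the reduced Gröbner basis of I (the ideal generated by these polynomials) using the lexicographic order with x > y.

f_1 = 8x - 4y - 8, LT = x.
f_2 = 3/2x^3 - 3xy + 8y - 3/2, LT = x^3.

S(f_1,f_2): lcm = x^3. S = -1/2x^2y - x^2 + 2xy - 16/3y + 1.
  leading term x^2y: subtract (-1/16xy)·f_1 from -1/2x^2y - x^2 + 2xy - 16/3y + 1 → -x^2 - 1/4xy^2 + 3/2xy - 16/3y + 1
  leading term x^2: subtract (-1/8x)·f_1 from -x^2 - 1/4xy^2 + 3/2xy - 16/3y + 1 → -1/4xy^2 + xy - x - 16/3y + 1
  leading term xy^2: subtract (-1/32y^2)·f_1 from -1/4xy^2 + xy - x - 16/3y + 1 → xy - x - 1/8y^3 - 1/4y^2 - 16/3y + 1
  leading term xy: subtract (1/8y)·f_1 from xy - x - 1/8y^3 - 1/4y^2 - 16/3y + 1 → -x - 1/8y^3 + 1/4y^2 - 13/3y + 1
  leading term x: subtract (-1/8)·f_1 from -x - 1/8y^3 + 1/4y^2 - 13/3y + 1 → -1/8y^3 + 1/4y^2 - 29/6y
  leading term y^3: no divisor's leading term divides it; move -1/8y^3 to the remainder.
  leading term y^2: no divisor's leading term divides it; move 1/4y^2 to the remainder.
  leading term y: no divisor's leading term divides it; move -29/6y to the remainder.
  remainder -1/8y^3 + 1/4y^2 - 29/6y ≠ 0; add g_3 = -1/8y^3 + 1/4y^2 - 29/6y to the basis.

The other S-polynomials (S(f_1,g_3), S(f_2,g_3)) all reduce to 0 modulo the current basis, so we have a Gröbner basis.
Inter-reduce: drop elements whose leading term is divisible by another's, tail-reduce, and make monic.

G = {x - 1/2y - 1, y^3 - 2y^2 + 116/3y}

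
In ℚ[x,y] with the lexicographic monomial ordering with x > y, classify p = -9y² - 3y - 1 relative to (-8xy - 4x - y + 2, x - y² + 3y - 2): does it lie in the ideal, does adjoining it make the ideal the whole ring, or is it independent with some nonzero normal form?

First compute the reduced Gröbner basis of I by Buchberger's algorithm.
f_1 = -8xy - 4x - y + 2, LT = xy.
f_2 = x - y² + 3y - 2, LT = x.

S(f_1,f_2): lcm = xy. S = ½x + y³ - 3y² + 17/8y - ¼.
  leading term x: subtract (½)·f_2 from ½x + y³ - 3y² + 17/8y - ¼ → y³ - 5/2y² + ⅝y + ¾
  leading term y³: no divisor's leading term divides it; move y³ to the remainder.
  leading term y²: no divisor's leading term divides it; move -5/2y² to the remainder.
  leading term y: no divisor's leading term divides it; move ⅝y to the remainder.
  leading term 1: no divisor's leading term divides it; move ¾ to the remainder.
  remainder y³ - 5/2y² + ⅝y + ¾ ≠ 0; add h_3 = y³ - 5/2y² + ⅝y + ¾ to the basis.

The other S-polynomials (S(f_1,h_3), S(f_2,h_3)) all reduce to 0 modulo the current basis, so we have a Gröbner basis.
Inter-reduce: drop elements whose leading term is divisible by another's, tail-reduce, and make monic.
Reduced Gröbner basis: {x - y² + 3y - 2, y³ - 5/2y² + ⅝y + ¾}.
Label its elements g_1 = x - y² + 3y - 2, g_2 = y³ - 5/2y² + ⅝y + ¾.

Reduce p = -9y² - 3y - 1 modulo G:
  leading term y²: no divisor's leading term divides it; move -9y² to the remainder.
  leading term y: no divisor's leading term divides it; move -3y to the remainder.
  leading term 1: no divisor's leading term divides it; move -1 to the remainder.
  normal form = -9y² - 3y - 1.
The normal form is nonzero, so p ∉ I. Since p minus its normal form lies in I, I + (p) = I + (r) where r = -9y² - 3y - 1; decide whether this ideal is the whole ring.
Run Buchberger on G together with r (pairs among the g_i already reduce to 0 since G is a Gröbner basis):
g_1 = x - y² + 3y - 2, LT = x.
g_2 = y³ - 5/2y² + ⅝y + ¾, LT = y³.
r = -9y² - 3y - 1, LT = y².

S(g_2,r): lcm = y³. S = -17/6y² + 37/72y + ¾.
  leading term y²: subtract (17/54)·r from -17/6y² + 37/72y + ¾ → 35/24y + 115/108
  leading term y: no divisor's leading term divides it; move 35/24y to the remainder.
  leading term 1: no divisor's leading term divides it; move 115/108 to the remainder.
  remainder 35/24y + 115/108 ≠ 0; add m_4 = 35/24y + 115/108 to the basis.

S(g_2,m_4): lcm = y³. S = -407/126y² + ⅝y + ¾.
  leading term y²: subtract (407/1134)·r from -407/126y² + ⅝y + ¾ → 2573/1512y + 2515/2268
  leading term y: subtract (2573/2205)·m_4 from 2573/1512y + 2515/2268 → -1591/11907
  leading term 1: no divisor's leading term divides it; move -1591/11907 to the remainder.
  remainder -1591/11907 ≠ 0; add m_5 = -1591/11907 to the basis.

The other S-polynomials (S(g_1,g_2), S(g_1,r), S(g_1,m_4), S(r,m_4), S(g_1,m_5), S(g_2,m_5), S(r,m_5), S(m_4,m_5)) all reduce to 0 modulo the current basis, so we have a Gröbner basis.
Inter-reduce: drop elements whose leading term is divisible by another's, tail-reduce, and make monic.
Reduced Gröbner basis: {1}.
The reduced Gröbner basis of I + (p) is {1}: the ideal is the whole ring, so the enlarged system has no common solution — adjoining p is inconsistent.

Adjoining -9y² - 3y - 1 makes the ideal the whole ring: the system is inconsistent.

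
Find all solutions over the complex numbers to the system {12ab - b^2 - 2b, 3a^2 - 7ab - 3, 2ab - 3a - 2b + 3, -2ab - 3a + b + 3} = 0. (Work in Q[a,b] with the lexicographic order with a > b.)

Compute a lex Gröbner basis by Buchberger's algorithm.
f_1 = 12ab - b^2 - 2b, LT = ab.
f_2 = 3a^2 - 7ab - 3, LT = a^2.
f_3 = 2ab - 3a - 2b + 3, LT = ab.
f_4 = -2ab - 3a + b + 3, LT = ab.

S(f_1,f_2): lcm = a^2b. S = 9/4ab^2 - 1/6ab + b.
  leading term ab^2: subtract (3/16b)·f_1 from 9/4ab^2 - 1/6ab + b → -1/6ab + 3/16b^3 + 3/8b^2 + b
  leading term ab: subtract (-1/72)·f_1 from -1/6ab + 3/16b^3 + 3/8b^2 + b → 3/16b^3 + 13/36b^2 + 35/36b
  leading term b^3: no divisor's leading term divides it; move 3/16b^3 to the remainder.
  leading term b^2: no divisor's leading term divides it; move 13/36b^2 to the remainder.
  leading term b: no divisor's leading term divides it; move 35/36b to the remainder.
  remainder 3/16b^3 + 13/36b^2 + 35/36b ≠ 0; add h_5 = 3/16b^3 + 13/36b^2 + 35/36b to the basis.

S(f_1,f_3): lcm = ab. S = 3/2a - 1/12b^2 + 5/6b - 3/2.
  leading term a: no divisor's leading term divides it; move 3/2a to the remainder.
  leading term b^2: no divisor's leading term divides it; move -1/12b^2 to the remainder.
  leading term b: no divisor's leading term divides it; move 5/6b to the remainder.
  leading term 1: no divisor's leading term divides it; move -3/2 to the remainder.
  remainder 3/2a - 1/12b^2 + 5/6b - 3/2 ≠ 0; add h_6 = 3/2a - 1/12b^2 + 5/6b - 3/2 to the basis.

S(f_1,f_4): lcm = ab. S = -3/2a - 1/12b^2 + 1/3b + 3/2.
  leading term a: subtract (-1)·h_6 from -3/2a - 1/12b^2 + 1/3b + 3/2 → -1/6b^2 + 7/6b
  leading term b^2: no divisor's leading term divides it; move -1/6b^2 to the remainder.
  leading term b: no divisor's leading term divides it; move 7/6b to the remainder.
  remainder -1/6b^2 + 7/6b ≠ 0; add h_7 = -1/6b^2 + 7/6b to the basis.

S(f_2,f_3): lcm = a^2b. S = 3/2a^2 - 7/3ab^2 + ab - 3/2a - b.
  leading term a^2: subtract (1/2)·f_2 from 3/2a^2 - 7/3ab^2 + ab - 3/2a - b → -7/3ab^2 + 9/2ab - 3/2a - b + 3/2
  leading term ab^2: subtract (-7/36b)·f_1 from -7/3ab^2 + 9/2ab - 3/2a - b + 3/2 → 9/2ab - 3/2a - 7/36b^3 - 7/18b^2 - b + 3/2
  leading term ab: subtract (3/8)·f_1 from 9/2ab - 3/2a - 7/36b^3 - 7/18b^2 - b + 3/2 → -3/2a - 7/36b^3 - 1/72b^2 - 1/4b + 3/2
  leading term a: subtract (-1)·h_6 from -3/2a - 7/36b^3 - 1/72b^2 - 1/4b + 3/2 → -7/36b^3 - 7/72b^2 + 7/12b
  leading term b^3: subtract (-28/27)·h_5 from -7/36b^3 - 7/72b^2 + 7/12b → 539/1944b^2 + 1547/972b
  leading term b^2: subtract (-539/324)·h_7 from 539/1944b^2 + 1547/972b → 763/216b
  leading term b: no divisor's leading term divides it; move 763/216b to the remainder.
  remainder 763/216b ≠ 0; add h_8 = 763/216b to the basis.

The other S-polynomials (S(f_2,f_4), S(f_3,f_4), S(f_1,h_5), S(f_2,h_5), S(f_3,h_5), S(f_4,h_5), S(f_1,h_6), S(f_2,h_6), S(f_3,h_6), S(f_4,h_6), S(h_5,h_6), S(f_1,h_7), S(f_2,h_7), S(f_3,h_7), S(f_4,h_7), S(h_5,h_7), S(h_6,h_7), S(f_1,h_8), S(f_2,h_8), S(f_3,h_8), S(f_4,h_8), S(h_5,h_8), S(h_6,h_8), S(h_7,h_8)) all reduce to 0 modulo the current basis, so we have a Gröbner basis.
Inter-reduce: drop elements whose leading term is divisible by another's, tail-reduce, and make monic.
Reduced Gröbner basis: {a - 1, b}.

A lex Gröbner basis eliminates variables successively. Here b depends only on b, with roots {0}; lifting each root through the earlier basis elements recovers the full solutions.
  b = 0: the earlier basis element becomes a - 1 = 0, giving a = 1 — point (1, 0).
This is the nonlinear analogue of row-reducing a linear system.

{(1, 0)}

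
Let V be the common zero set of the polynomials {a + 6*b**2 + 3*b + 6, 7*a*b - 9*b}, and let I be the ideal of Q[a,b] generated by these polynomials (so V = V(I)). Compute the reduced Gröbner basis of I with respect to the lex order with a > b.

G = {a + 6*b**2 + 3*b + 6, b**3 + 1/2*b**2 + 17/14*b}

f_1 = a + 6*b**2 + 3*b + 6, LT = a.
f_2 = 7*a*b - 9*b, LT = a*b.

S(f_1,f_2): lcm = a*b. S = 6*b**3 + 3*b**2 + 51/7*b.
  reduce S modulo (f_1, f_2):
  remainder 6*b**3 + 3*b**2 + 51/7*b ≠ 0; add g_3 = 6*b**3 + 3*b**2 + 51/7*b to the basis.

The other S-polynomials (S(f_1,g_3), S(f_2,g_3)) all reduce to 0 modulo the current basis, so we have a Gröbner basis.
Inter-reduce: drop elements whose leading term is divisible by another's, tail-reduce, and make monic.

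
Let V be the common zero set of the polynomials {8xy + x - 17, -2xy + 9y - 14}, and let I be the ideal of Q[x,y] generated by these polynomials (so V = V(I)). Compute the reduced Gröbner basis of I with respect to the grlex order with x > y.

G = {y^2 - 137/72y - 7/36, x + 36y - 73}

f_1 = 8xy + x - 17, LT = xy.
f_2 = -2xy + 9y - 14, LT = xy.

S(f_1,f_2): lcm = xy. S = 1/8x + 9/2y - 73/8.
  leading term x: no divisor's leading term divides it; move 1/8x to the remainder.
  leading term y: no divisor's leading term divides it; move 9/2y to the remainder.
  leading term 1: no divisor's leading term divides it; move -73/8 to the remainder.
  remainder 1/8x + 9/2y - 73/8 ≠ 0; add g_3 = 1/8x + 9/2y - 73/8 to the basis.

S(f_1,g_3): lcm = xy. S = -36y^2 + 1/8x + 73y - 17/8.
  leading term y^2: no divisor's leading term divides it; move -36y^2 to the remainder.
  leading term x: subtract (1)·g_3 from 1/8x + 73y - 17/8 → 137/2y + 7
  leading term y: no divisor's leading term divides it; move 137/2y to the remainder.
  leading term 1: no divisor's leading term divides it; move 7 to the remainder.
  remainder -36y^2 + 137/2y + 7 ≠ 0; add g_4 = -36y^2 + 137/2y + 7 to the basis.

The other S-polynomials (S(f_2,g_3), S(f_1,g_4), S(f_2,g_4), S(g_3,g_4)) all reduce to 0 modulo the current basis, so we have a Gröbner basis.
Inter-reduce: drop elements whose leading term is divisible by another's, tail-reduce, and make monic.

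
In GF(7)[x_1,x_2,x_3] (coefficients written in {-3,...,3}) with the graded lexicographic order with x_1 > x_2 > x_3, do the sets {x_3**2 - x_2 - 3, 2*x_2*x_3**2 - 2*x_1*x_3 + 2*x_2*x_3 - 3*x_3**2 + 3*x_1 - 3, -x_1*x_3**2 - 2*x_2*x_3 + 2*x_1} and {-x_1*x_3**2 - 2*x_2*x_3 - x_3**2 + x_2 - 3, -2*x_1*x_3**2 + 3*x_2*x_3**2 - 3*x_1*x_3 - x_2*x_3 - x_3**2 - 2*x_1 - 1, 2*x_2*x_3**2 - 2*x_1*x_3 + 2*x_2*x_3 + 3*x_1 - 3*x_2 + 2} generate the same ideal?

For a fixed monomial order, each ideal has a unique reduced Gröbner basis; comparing bases decides equality.
Buchberger on the first generating set:
f_1 = x_3**2 - x_2 - 3, LT = x_3**2.
f_2 = 2*x_2*x_3**2 - 2*x_1*x_3 + 2*x_2*x_3 - 3*x_3**2 + 3*x_1 - 3, LT = x_2*x_3**2.
f_3 = -x_1*x_3**2 - 2*x_2*x_3 + 2*x_1, LT = x_1*x_3**2.

S(f_1,f_2): lcm = x_2*x_3**2. S = x_1*x_3 - x_2**2 - x_2*x_3 - 2*x_3**2 + 2*x_1 - 3*x_2 - 2.
  reduce S modulo (f_1, f_2, f_3):
  remainder x_1*x_3 - x_2**2 - x_2*x_3 + 2*x_1 + 2*x_2 - 1 ≠ 0; add g_4 = x_1*x_3 - x_2**2 - x_2*x_3 + 2*x_1 + 2*x_2 - 1 to the basis.

S(f_1,f_3): lcm = x_1*x_3**2. S = -x_1*x_2 - 2*x_2*x_3 - x_1.
  reduce S modulo (f_1, f_2, f_3, g_4):
  remainder -x_1*x_2 - 2*x_2*x_3 - x_1 ≠ 0; add g_5 = -x_1*x_2 - 2*x_2*x_3 - x_1 to the basis.

S(f_1,g_4): lcm = x_1*x_3**2. S = x_2**2*x_3 + x_2*x_3**2 - x_1*x_2 - 2*x_1*x_3 - 2*x_2*x_3 - 3*x_1 + x_3.
  reduce S modulo (f_1, f_2, f_3, g_4, g_5):
  remainder x_2**2*x_3 - x_2**2 - 2*x_2*x_3 + 2*x_1 + x_3 - 2 ≠ 0; add g_6 = x_2**2*x_3 - x_2**2 - 2*x_2*x_3 + 2*x_1 + x_3 - 2 to the basis.

S(g_4,g_5): lcm = x_1*x_2*x_3. S = -x_2**3 - x_2**2*x_3 - 2*x_2*x_3**2 + 2*x_1*x_2 - x_1*x_3 + 2*x_2**2 - x_2.
  reduce S modulo (f_1, f_2, f_3, g_4, g_5, g_6):
  remainder -x_2**3 - 2*x_2**2 + 2*x_1 + 2*x_2 + x_3 - 3 ≠ 0; add g_7 = -x_2**3 - 2*x_2**2 + 2*x_1 + 2*x_2 + x_3 - 3 to the basis.

S(f_3,g_6): lcm = x_1*x_2**2*x_3**2. S = x_1*x_2**2*x_3 + 2*x_1*x_2*x_3**2 + 2*x_2**3*x_3 - 2*x_1**2*x_3 - 2*x_1*x_2**2 - x_1*x_3**2 + 2*x_1*x_3.
  reduce S modulo (f_1, f_2, f_3, g_4, g_5, g_6, g_7):
  remainder -3*x_1**2 - x_2**2 - 2*x_2*x_3 - 3*x_1 - 2*x_2 - x_3 ≠ 0; add g_8 = -3*x_1**2 - x_2**2 - 2*x_2*x_3 - 3*x_1 - 2*x_2 - x_3 to the basis.

The other S-polynomials (S(f_2,f_3), S(f_2,g_4), S(f_3,g_4), S(f_1,g_5), S(f_2,g_5), S(f_3,g_5), S(f_1,g_6), S(f_2,g_6), S(g_4,g_6), S(g_5,g_6), S(f_1,g_7), S(f_2,g_7), S(f_3,g_7), S(g_4,g_7), S(g_5,g_7), S(g_6,g_7), S(f_1,g_8), S(f_2,g_8), S(f_3,g_8), S(g_4,g_8), S(g_5,g_8), S(g_6,g_8), S(g_7,g_8)) all reduce to 0 modulo the current basis, so we have a Gröbner basis.
Inter-reduce: drop elements whose leading term is divisible by another's, tail-reduce, and make monic.
Reduced Gröbner basis: {x_2**3 + 2*x_2**2 - 2*x_1 - 2*x_2 - x_3 + 3, x_2**2*x_3 - x_2**2 - 2*x_2*x_3 + 2*x_1 + x_3 - 2, x_1**2 - 2*x_2**2 + 3*x_2*x_3 + x_1 + 3*x_2 - 2*x_3, x_1*x_2 + 2*x_2*x_3 + x_1, x_1*x_3 - x_2**2 - x_2*x_3 + 2*x_1 + 2*x_2 - 1, x_3**2 - x_2 - 3}.

Buchberger on the second generating set:
h_1 = -x_1*x_3**2 - 2*x_2*x_3 - x_3**2 + x_2 - 3, LT = x_1*x_3**2.
h_2 = -2*x_1*x_3**2 + 3*x_2*x_3**2 - 3*x_1*x_3 - x_2*x_3 - x_3**2 - 2*x_1 - 1, LT = x_1*x_3**2.
h_3 = 2*x_2*x_3**2 - 2*x_1*x_3 + 2*x_2*x_3 + 3*x_1 - 3*x_2 + 2, LT = x_2*x_3**2.

S(h_1,h_2): lcm = x_1*x_3**2. S = -2*x_2*x_3**2 + 2*x_1*x_3 - 2*x_2*x_3 - 3*x_3**2 - x_1 - x_2 - 1.
  reduce S modulo (h_1, h_2, h_3):
  remainder -3*x_3**2 + 2*x_1 + 3*x_2 + 1 ≠ 0; add k_4 = -3*x_3**2 + 2*x_1 + 3*x_2 + 1 to the basis.

S(h_1,h_3): lcm = x_1*x_2*x_3**2. S = x_1**2*x_3 - x_1*x_2*x_3 + 2*x_2**2*x_3 + x_2*x_3**2 + 2*x_1**2 - 2*x_1*x_2 - x_2**2 - x_1 + 3*x_2.
  reduce S modulo (h_1, h_2, h_3, k_4):
  remainder x_1**2*x_3 - x_1*x_2*x_3 + 2*x_2**2*x_3 + 2*x_1**2 - 2*x_1*x_2 + x_1*x_3 - x_2**2 - x_2*x_3 + x_1 + x_2 - 1 ≠ 0; add k_5 = x_1**2*x_3 - x_1*x_2*x_3 + 2*x_2**2*x_3 + 2*x_1**2 - 2*x_1*x_2 + x_1*x_3 - x_2**2 - x_2*x_3 + x_1 + x_2 - 1 to the basis.

S(h_2,h_3): lcm = x_1*x_2*x_3**2. S = 2*x_2**2*x_3**2 + x_1**2*x_3 - 3*x_1*x_2*x_3 - 3*x_2**2*x_3 - 3*x_2*x_3**2 + 2*x_1**2 - x_1*x_2 - x_1 - 3*x_2.
  reduce S modulo (h_1, h_2, h_3, k_4, k_5):
  remainder -2*x_1*x_2 + 3*x_1*x_3 - 3*x_2**2 - 3*x_2*x_3 - x_1 - 3 ≠ 0; add k_6 = -2*x_1*x_2 + 3*x_1*x_3 - 3*x_2**2 - 3*x_2*x_3 - x_1 - 3 to the basis.

S(h_1,k_4): lcm = x_1*x_3**2. S = 3*x_1**2 + x_1*x_2 + 2*x_2*x_3 + x_3**2 - 2*x_1 - x_2 + 3.
  reduce S modulo (h_1, h_2, h_3, k_4, k_5, k_6):
  remainder 3*x_1**2 - 2*x_1*x_3 + 2*x_2**2 - 3*x_2*x_3 - 3*x_1 + 3 ≠ 0; add k_7 = 3*x_1**2 - 2*x_1*x_3 + 2*x_2**2 - 3*x_2*x_3 - 3*x_1 + 3 to the basis.

S(h_1,k_5): lcm = x_1**2*x_3**2. S = x_1*x_2*x_3**2 - 2*x_2**2*x_3**2 - 2*x_1**2*x_3 - 3*x_1*x_2*x_3 + x_2**2*x_3 + x_2*x_3**2 - x_1*x_2 - x_1*x_3 - x_2*x_3 + 3*x_1 + x_3.
  reduce S modulo (h_1, h_2, h_3, k_4, k_5, k_6, k_7):
  remainder -2*x_2**2*x_3 + 3*x_1*x_3 + x_2**2 - 3*x_2*x_3 + 3*x_1 + x_2 + x_3 - 3 ≠ 0; add k_8 = -2*x_2**2*x_3 + 3*x_1*x_3 + x_2**2 - 3*x_2*x_3 + 3*x_1 + x_2 + x_3 - 3 to the basis.

S(h_1,k_6): lcm = x_1*x_2*x_3**2. S = -2*x_1*x_3**3 + 2*x_2**2*x_3**2 + 2*x_2*x_3**3 + 3*x_1*x_3**2 + 2*x_2**2*x_3 + x_2*x_3**2 - x_2**2 + 2*x_3**2 + 3*x_2.
  reduce S modulo (h_1, h_2, h_3, k_4, k_5, k_6, k_7, k_8):
  remainder -2*x_2**2 + 3*x_2*x_3 - 2*x_2 - x_3 - 3 ≠ 0; add k_9 = -2*x_2**2 + 3*x_2*x_3 - 2*x_2 - x_3 - 3 to the basis.

The other S-polynomials (S(h_2,k_4), S(h_3,k_4), S(h_2,k_5), S(h_3,k_5), S(k_4,k_5), S(h_2,k_6), S(h_3,k_6), S(k_4,k_6), S(k_5,k_6), S(h_1,k_7), S(h_2,k_7), S(h_3,k_7), S(k_4,k_7), S(k_5,k_7), S(k_6,k_7), S(h_1,k_8), S(h_2,k_8), S(h_3,k_8), S(k_4,k_8), S(k_5,k_8), S(k_6,k_8), S(k_7,k_8), S(h_1,k_9), S(h_2,k_9), S(h_3,k_9), S(k_4,k_9), S(k_5,k_9), S(k_6,k_9), S(k_7,k_9), S(k_8,k_9)) all reduce to 0 modulo the current basis, so we have a Gröbner basis.
Inter-reduce: drop elements whose leading term is divisible by another's, tail-reduce, and make monic.
Reduced Gröbner basis: {x_1**2 - 3*x_1*x_3 - x_1 - 3*x_2 + 2*x_3, x_1*x_2 + 2*x_1*x_3 + 2*x_2*x_3 - 3*x_1 + 2*x_2 + x_3 + 1, x_2**2 + 2*x_2*x_3 + x_2 - 3*x_3 - 2, x_3**2 - 3*x_1 - x_2 + 2}.

The bases are distinct; the ideals are different.

No, the ideals differ.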